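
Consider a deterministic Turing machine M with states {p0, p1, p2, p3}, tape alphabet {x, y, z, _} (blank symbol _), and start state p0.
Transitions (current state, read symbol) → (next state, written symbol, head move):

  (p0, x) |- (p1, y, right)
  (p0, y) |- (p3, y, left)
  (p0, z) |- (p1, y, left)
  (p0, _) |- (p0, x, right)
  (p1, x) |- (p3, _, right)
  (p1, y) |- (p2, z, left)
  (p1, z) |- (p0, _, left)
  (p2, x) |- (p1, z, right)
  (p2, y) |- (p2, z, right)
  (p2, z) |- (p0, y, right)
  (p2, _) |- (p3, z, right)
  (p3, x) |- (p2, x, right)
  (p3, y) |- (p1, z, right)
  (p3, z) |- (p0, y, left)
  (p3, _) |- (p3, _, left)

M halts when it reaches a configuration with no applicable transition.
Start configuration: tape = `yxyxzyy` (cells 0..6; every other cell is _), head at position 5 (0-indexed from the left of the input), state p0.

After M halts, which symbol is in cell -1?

y

p0 | __yxyxz[y]y   read y → write y, move left, go to p3
p3 | __yxyx[z]yy   read z → write y, move left, go to p0
p0 | __yxy[x]yyy   read x → write y, move right, go to p1
p1 | __yxyy[y]yy   read y → write z, move left, go to p2
p2 | __yxy[y]zyy   read y → write z, move right, go to p2
p2 | __yxyz[z]yy   read z → write y, move right, go to p0
p0 | __yxyzy[y]y   read y → write y, move left, go to p3
p3 | __yxyz[y]yy   read y → write z, move right, go to p1
p1 | __yxyzz[y]y   read y → write z, move left, go to p2
p2 | __yxyz[z]zy   read z → write y, move right, go to p0
p0 | __yxyzy[z]y   read z → write y, move left, go to p1
p1 | __yxyz[y]yy   read y → write z, move left, go to p2
p2 | __yxy[z]zyy   read z → write y, move right, go to p0
p0 | __yxyy[z]yy   read z → write y, move left, go to p1
p1 | __yxy[y]yyy   read y → write z, move left, go to p2
p2 | __yx[y]zyyy   read y → write z, move right, go to p2
p2 | __yxz[z]yyy   read z → write y, move right, go to p0
p0 | __yxzy[y]yy   read y → write y, move left, go to p3
p3 | __yxz[y]yyy   read y → write z, move right, go to p1
p1 | __yxzz[y]yy   read y → write z, move left, go to p2
p2 | __yxz[z]zyy   read z → write y, move right, go to p0
p0 | __yxzy[z]yy   read z → write y, move left, go to p1
p1 | __yxz[y]yyy   read y → write z, move left, go to p2
p2 | __yx[z]zyyy   read z → write y, move right, go to p0
p0 | __yxy[z]yyy   read z → write y, move left, go to p1
p1 | __yx[y]yyyy   read y → write z, move left, go to p2
p2 | __y[x]zyyyy   read x → write z, move right, go to p1
p1 | __yz[z]yyyy   read z → write _, move left, go to p0
p0 | __y[z]_yyyy   read z → write y, move left, go to p1
p1 | __[y]y_yyyy   read y → write z, move left, go to p2
p2 | _[_]zy_yyyy   read _ → write z, move right, go to p3
p3 | _z[z]y_yyyy   read z → write y, move left, go to p0
p0 | _[z]yy_yyyy   read z → write y, move left, go to p1
p1 | [_]yyy_yyyy
Cell -1 holds y when M halts.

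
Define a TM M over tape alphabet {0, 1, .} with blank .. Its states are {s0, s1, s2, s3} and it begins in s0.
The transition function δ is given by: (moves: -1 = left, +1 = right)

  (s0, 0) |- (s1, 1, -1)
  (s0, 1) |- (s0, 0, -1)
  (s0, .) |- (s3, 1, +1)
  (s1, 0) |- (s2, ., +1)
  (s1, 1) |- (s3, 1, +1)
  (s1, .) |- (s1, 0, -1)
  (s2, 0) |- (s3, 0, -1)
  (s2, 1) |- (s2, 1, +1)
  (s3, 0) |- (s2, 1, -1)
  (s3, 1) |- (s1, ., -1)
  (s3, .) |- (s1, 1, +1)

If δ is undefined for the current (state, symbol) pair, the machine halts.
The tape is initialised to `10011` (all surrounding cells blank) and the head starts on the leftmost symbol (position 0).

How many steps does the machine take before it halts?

s0 | .[1]0011.   read 1 → write 0, move -1, go to s0
s0 | [.]00011.   read . → write 1, move +1, go to s3
s3 | 1[0]0011.   read 0 → write 1, move -1, go to s2
s2 | [1]10011.   read 1 → write 1, move +1, go to s2
s2 | 1[1]0011.   read 1 → write 1, move +1, go to s2
s2 | 11[0]011.   read 0 → write 0, move -1, go to s3
s3 | 1[1]0011.   read 1 → write ., move -1, go to s1
s1 | [1].0011.   read 1 → write 1, move +1, go to s3
s3 | 1[.]0011.   read . → write 1, move +1, go to s1
s1 | 11[0]011.   read 0 → write ., move +1, go to s2
s2 | 11.[0]11.   read 0 → write 0, move -1, go to s3
s3 | 11[.]011.   read . → write 1, move +1, go to s1
s1 | 111[0]11.   read 0 → write ., move +1, go to s2
s2 | 111.[1]1.   read 1 → write 1, move +1, go to s2
s2 | 111.1[1].   read 1 → write 1, move +1, go to s2
s2 | 111.11[.]
M halts after 15 transitions.

15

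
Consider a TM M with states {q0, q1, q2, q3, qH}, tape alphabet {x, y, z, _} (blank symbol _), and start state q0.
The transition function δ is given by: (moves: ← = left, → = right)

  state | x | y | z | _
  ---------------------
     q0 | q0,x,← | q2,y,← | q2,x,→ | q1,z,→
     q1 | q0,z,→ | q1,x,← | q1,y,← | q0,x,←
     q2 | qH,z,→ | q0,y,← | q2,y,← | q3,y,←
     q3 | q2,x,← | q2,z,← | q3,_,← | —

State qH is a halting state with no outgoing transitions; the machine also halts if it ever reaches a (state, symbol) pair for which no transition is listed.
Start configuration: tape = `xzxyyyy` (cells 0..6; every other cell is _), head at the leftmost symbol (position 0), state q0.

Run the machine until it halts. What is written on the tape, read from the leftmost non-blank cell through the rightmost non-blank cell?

zzxzyyyy

q0 | _[x]zxyyyy   read x → write x, move ←, go to q0
q0 | [_]xzxyyyy   read _ → write z, move →, go to q1
q1 | z[x]zxyyyy   read x → write z, move →, go to q0
q0 | zz[z]xyyyy   read z → write x, move →, go to q2
q2 | zzx[x]yyyy   read x → write z, move →, go to qH
qH | zzxz[y]yyy
The non-blank tape span at halt is zzxzyyyy.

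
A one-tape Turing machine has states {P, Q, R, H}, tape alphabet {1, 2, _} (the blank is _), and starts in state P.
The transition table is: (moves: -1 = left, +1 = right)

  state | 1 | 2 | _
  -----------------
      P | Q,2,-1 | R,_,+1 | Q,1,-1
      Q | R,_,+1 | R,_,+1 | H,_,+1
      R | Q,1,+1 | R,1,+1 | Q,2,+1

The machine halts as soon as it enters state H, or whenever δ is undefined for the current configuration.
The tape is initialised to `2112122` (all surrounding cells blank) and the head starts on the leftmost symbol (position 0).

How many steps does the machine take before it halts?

9

state=P head=0 tape=[2]112122___   (P,2)→(R,_,+1)
state=R head=1 tape=_[1]12122___   (R,1)→(Q,1,+1)
state=Q head=2 tape=_1[1]2122___   (Q,1)→(R,_,+1)
state=R head=3 tape=_1_[2]122___   (R,2)→(R,1,+1)
state=R head=4 tape=_1_1[1]22___   (R,1)→(Q,1,+1)
state=Q head=5 tape=_1_11[2]2___   (Q,2)→(R,_,+1)
state=R head=6 tape=_1_11_[2]___   (R,2)→(R,1,+1)
state=R head=7 tape=_1_11_1[_]__   (R,_)→(Q,2,+1)
state=Q head=8 tape=_1_11_12[_]_   (Q,_)→(H,_,+1)
state=H head=9 tape=_1_11_12_[_]
M halts after 9 transitions.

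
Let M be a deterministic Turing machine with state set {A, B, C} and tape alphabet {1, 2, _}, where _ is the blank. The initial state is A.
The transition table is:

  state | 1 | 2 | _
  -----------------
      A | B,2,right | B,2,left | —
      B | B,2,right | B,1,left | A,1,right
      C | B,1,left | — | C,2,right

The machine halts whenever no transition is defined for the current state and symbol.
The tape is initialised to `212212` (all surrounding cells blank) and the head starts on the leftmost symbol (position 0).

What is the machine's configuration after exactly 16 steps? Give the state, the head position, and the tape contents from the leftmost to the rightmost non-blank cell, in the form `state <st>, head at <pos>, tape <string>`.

state B, head at 0, tape 22111212

A | __[2]12212   read 2 → write 2, move left, go to B
B | _[_]212212   read _ → write 1, move right, go to A
A | _1[2]12212   read 2 → write 2, move left, go to B
B | _[1]212212   read 1 → write 2, move right, go to B
B | _2[2]12212   read 2 → write 1, move left, go to B
B | _[2]112212   read 2 → write 1, move left, go to B
B | [_]1112212   read _ → write 1, move right, go to A
A | 1[1]112212   read 1 → write 2, move right, go to B
B | 12[1]12212   read 1 → write 2, move right, go to B
B | 122[1]2212   read 1 → write 2, move right, go to B
B | 1222[2]212   read 2 → write 1, move left, go to B
B | 122[2]1212   read 2 → write 1, move left, go to B
B | 12[2]11212   read 2 → write 1, move left, go to B
B | 1[2]111212   read 2 → write 1, move left, go to B
B | [1]1111212   read 1 → write 2, move right, go to B
B | 2[1]111212   read 1 → write 2, move right, go to B
B | 22[1]11212
After 16 steps: state B, head at 0, tape 22111212.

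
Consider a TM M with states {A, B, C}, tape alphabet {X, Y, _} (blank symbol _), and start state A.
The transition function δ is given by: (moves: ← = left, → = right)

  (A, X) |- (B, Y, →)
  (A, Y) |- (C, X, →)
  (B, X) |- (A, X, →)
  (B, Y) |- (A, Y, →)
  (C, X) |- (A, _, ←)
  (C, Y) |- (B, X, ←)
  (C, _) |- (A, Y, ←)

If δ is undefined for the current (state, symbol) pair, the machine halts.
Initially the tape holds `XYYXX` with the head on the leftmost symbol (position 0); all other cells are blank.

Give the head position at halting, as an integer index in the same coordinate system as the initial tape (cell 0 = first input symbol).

state=A head=0 tape=[X]YYXX   (A,X)→(B,Y,→)
state=B head=1 tape=Y[Y]YXX   (B,Y)→(A,Y,→)
state=A head=2 tape=YY[Y]XX   (A,Y)→(C,X,→)
state=C head=3 tape=YYX[X]X   (C,X)→(A,_,←)
state=A head=2 tape=YY[X]_X   (A,X)→(B,Y,→)
state=B head=3 tape=YYY[_]X
At halt the head is at cell 3.

3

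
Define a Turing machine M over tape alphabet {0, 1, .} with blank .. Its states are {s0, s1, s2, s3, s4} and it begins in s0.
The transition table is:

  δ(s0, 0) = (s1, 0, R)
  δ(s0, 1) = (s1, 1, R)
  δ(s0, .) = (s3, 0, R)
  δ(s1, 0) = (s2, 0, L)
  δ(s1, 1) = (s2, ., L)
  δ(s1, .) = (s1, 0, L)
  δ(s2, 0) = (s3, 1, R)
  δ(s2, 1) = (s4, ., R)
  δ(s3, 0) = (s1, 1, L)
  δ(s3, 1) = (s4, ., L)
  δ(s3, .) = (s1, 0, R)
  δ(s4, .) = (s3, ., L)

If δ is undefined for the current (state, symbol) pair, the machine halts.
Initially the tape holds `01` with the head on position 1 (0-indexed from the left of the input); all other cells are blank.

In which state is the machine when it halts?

s2

s0 | .0[1].   read 1 → write 1, move R, go to s1
s1 | .01[.]   read . → write 0, move L, go to s1
s1 | .0[1]0   read 1 → write ., move L, go to s2
s2 | .[0].0   read 0 → write 1, move R, go to s3
s3 | .1[.]0   read . → write 0, move R, go to s1
s1 | .10[0]   read 0 → write 0, move L, go to s2
s2 | .1[0]0   read 0 → write 1, move R, go to s3
s3 | .11[0]   read 0 → write 1, move L, go to s1
s1 | .1[1]1   read 1 → write ., move L, go to s2
s2 | .[1].1   read 1 → write ., move R, go to s4
s4 | ..[.]1   read . → write ., move L, go to s3
s3 | .[.].1   read . → write 0, move R, go to s1
s1 | .0[.]1   read . → write 0, move L, go to s1
s1 | .[0]01   read 0 → write 0, move L, go to s2
s2 | [.]001
No transition is defined for (s2, .); M halts in state s2.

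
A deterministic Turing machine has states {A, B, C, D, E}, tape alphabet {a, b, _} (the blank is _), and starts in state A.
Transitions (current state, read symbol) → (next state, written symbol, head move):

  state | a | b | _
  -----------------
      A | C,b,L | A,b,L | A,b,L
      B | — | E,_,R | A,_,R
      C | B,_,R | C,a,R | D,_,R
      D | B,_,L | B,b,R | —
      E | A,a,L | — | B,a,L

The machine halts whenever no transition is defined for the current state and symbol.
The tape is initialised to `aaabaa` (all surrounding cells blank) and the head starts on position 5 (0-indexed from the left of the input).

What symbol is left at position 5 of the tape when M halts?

b

A | aaaba[a]___   read a → write b, move L, go to C
C | aaab[a]b___   read a → write _, move R, go to B
B | aaab_[b]___   read b → write _, move R, go to E
E | aaab__[_]__   read _ → write a, move L, go to B
B | aaab_[_]a__   read _ → write _, move R, go to A
A | aaab__[a]__   read a → write b, move L, go to C
C | aaab_[_]b__   read _ → write _, move R, go to D
D | aaab__[b]__   read b → write b, move R, go to B
B | aaab__b[_]_   read _ → write _, move R, go to A
A | aaab__b_[_]   read _ → write b, move L, go to A
A | aaab__b[_]b   read _ → write b, move L, go to A
A | aaab__[b]bb   read b → write b, move L, go to A
A | aaab_[_]bbb   read _ → write b, move L, go to A
A | aaab[_]bbbb   read _ → write b, move L, go to A
A | aaa[b]bbbbb   read b → write b, move L, go to A
A | aa[a]bbbbbb   read a → write b, move L, go to C
C | a[a]bbbbbbb   read a → write _, move R, go to B
B | a_[b]bbbbbb   read b → write _, move R, go to E
E | a__[b]bbbbb
Cell 5 holds b when M halts.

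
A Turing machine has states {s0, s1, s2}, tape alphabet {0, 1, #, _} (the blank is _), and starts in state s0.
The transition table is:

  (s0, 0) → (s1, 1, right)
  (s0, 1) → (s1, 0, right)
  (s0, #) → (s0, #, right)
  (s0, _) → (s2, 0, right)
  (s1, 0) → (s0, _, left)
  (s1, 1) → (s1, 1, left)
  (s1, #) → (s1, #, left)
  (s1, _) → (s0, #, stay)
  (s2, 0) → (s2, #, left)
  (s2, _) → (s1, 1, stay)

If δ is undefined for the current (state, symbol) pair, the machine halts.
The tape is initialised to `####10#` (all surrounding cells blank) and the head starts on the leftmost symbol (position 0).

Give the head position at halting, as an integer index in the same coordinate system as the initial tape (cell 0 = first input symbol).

8

state=s0 head=0 tape=[#]###10#__   (s0,#)→(s0,#,right)
state=s0 head=1 tape=#[#]##10#__   (s0,#)→(s0,#,right)
state=s0 head=2 tape=##[#]#10#__   (s0,#)→(s0,#,right)
state=s0 head=3 tape=###[#]10#__   (s0,#)→(s0,#,right)
state=s0 head=4 tape=####[1]0#__   (s0,1)→(s1,0,right)
state=s1 head=5 tape=####0[0]#__   (s1,0)→(s0,_,left)
state=s0 head=4 tape=####[0]_#__   (s0,0)→(s1,1,right)
state=s1 head=5 tape=####1[_]#__   (s1,_)→(s0,#,stay)
state=s0 head=5 tape=####1[#]#__   (s0,#)→(s0,#,right)
state=s0 head=6 tape=####1#[#]__   (s0,#)→(s0,#,right)
state=s0 head=7 tape=####1##[_]_   (s0,_)→(s2,0,right)
state=s2 head=8 tape=####1##0[_]   (s2,_)→(s1,1,stay)
state=s1 head=8 tape=####1##0[1]   (s1,1)→(s1,1,left)
state=s1 head=7 tape=####1##[0]1   (s1,0)→(s0,_,left)
state=s0 head=6 tape=####1#[#]_1   (s0,#)→(s0,#,right)
state=s0 head=7 tape=####1##[_]1   (s0,_)→(s2,0,right)
state=s2 head=8 tape=####1##0[1]
At halt the head is at cell 8.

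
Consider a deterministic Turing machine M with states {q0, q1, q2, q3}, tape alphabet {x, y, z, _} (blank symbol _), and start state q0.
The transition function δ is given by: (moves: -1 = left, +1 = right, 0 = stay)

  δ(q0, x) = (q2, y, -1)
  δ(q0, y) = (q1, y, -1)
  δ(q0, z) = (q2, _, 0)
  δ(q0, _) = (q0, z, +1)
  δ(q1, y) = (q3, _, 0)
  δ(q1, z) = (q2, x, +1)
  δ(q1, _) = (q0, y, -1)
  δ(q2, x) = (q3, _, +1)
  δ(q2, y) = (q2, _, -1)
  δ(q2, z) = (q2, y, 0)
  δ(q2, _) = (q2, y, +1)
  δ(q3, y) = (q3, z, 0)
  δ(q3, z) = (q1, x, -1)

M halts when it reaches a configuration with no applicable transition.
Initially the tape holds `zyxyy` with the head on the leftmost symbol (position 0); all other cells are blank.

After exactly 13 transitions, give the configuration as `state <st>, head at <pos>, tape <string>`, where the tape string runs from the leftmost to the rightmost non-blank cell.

q0 | _[z]yxyy   read z → write _, move 0, go to q2
q2 | _[_]yxyy   read _ → write y, move +1, go to q2
q2 | _y[y]xyy   read y → write _, move -1, go to q2
q2 | _[y]_xyy   read y → write _, move -1, go to q2
q2 | [_]__xyy   read _ → write y, move +1, go to q2
q2 | y[_]_xyy   read _ → write y, move +1, go to q2
q2 | yy[_]xyy   read _ → write y, move +1, go to q2
q2 | yyy[x]yy   read x → write _, move +1, go to q3
q3 | yyy_[y]y   read y → write z, move 0, go to q3
q3 | yyy_[z]y   read z → write x, move -1, go to q1
q1 | yyy[_]xy   read _ → write y, move -1, go to q0
q0 | yy[y]yxy   read y → write y, move -1, go to q1
q1 | y[y]yyxy   read y → write _, move 0, go to q3
q3 | y[_]yyxy
After 13 steps: state q3, head at 0, tape y_yyxy.

state q3, head at 0, tape y_yyxy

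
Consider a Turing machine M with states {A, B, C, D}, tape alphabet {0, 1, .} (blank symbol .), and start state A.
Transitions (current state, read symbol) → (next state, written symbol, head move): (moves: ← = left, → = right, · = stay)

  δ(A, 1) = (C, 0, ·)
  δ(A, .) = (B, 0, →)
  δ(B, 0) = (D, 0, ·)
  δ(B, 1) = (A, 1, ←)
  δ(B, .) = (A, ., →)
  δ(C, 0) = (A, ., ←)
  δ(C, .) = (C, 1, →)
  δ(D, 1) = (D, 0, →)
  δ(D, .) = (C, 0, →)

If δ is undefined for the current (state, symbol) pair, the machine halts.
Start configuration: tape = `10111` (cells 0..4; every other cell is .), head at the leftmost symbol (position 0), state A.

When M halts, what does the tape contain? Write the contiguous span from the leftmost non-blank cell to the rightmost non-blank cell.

A | .[1]0111   read 1 → write 0, move ·, go to C
C | .[0]0111   read 0 → write ., move ←, go to A
A | [.].0111   read . → write 0, move →, go to B
B | 0[.]0111   read . → write ., move →, go to A
A | 0.[0]111
The non-blank tape span at halt is 0.0111.

0.0111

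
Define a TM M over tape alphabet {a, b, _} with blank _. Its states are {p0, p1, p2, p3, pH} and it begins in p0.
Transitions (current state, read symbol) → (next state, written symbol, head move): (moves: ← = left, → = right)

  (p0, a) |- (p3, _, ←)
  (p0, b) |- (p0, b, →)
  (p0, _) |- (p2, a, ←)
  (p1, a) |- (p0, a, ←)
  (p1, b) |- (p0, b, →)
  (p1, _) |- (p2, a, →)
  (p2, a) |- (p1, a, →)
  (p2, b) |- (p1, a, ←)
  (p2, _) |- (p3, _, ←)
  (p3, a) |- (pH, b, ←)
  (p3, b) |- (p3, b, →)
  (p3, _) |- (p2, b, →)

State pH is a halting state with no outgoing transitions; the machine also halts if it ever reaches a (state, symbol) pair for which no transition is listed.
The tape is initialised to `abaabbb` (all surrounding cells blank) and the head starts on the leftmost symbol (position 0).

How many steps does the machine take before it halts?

29

p0 | _[a]baabbb___   read a → write _, move ←, go to p3
p3 | [_]_baabbb___   read _ → write b, move →, go to p2
p2 | b[_]baabbb___   read _ → write _, move ←, go to p3
p3 | [b]_baabbb___   read b → write b, move →, go to p3
p3 | b[_]baabbb___   read _ → write b, move →, go to p2
p2 | bb[b]aabbb___   read b → write a, move ←, go to p1
p1 | b[b]aaabbb___   read b → write b, move →, go to p0
p0 | bb[a]aabbb___   read a → write _, move ←, go to p3
p3 | b[b]_aabbb___   read b → write b, move →, go to p3
p3 | bb[_]aabbb___   read _ → write b, move →, go to p2
p2 | bbb[a]abbb___   read a → write a, move →, go to p1
p1 | bbba[a]bbb___   read a → write a, move ←, go to p0
p0 | bbb[a]abbb___   read a → write _, move ←, go to p3
p3 | bb[b]_abbb___   read b → write b, move →, go to p3
p3 | bbb[_]abbb___   read _ → write b, move →, go to p2
p2 | bbbb[a]bbb___   read a → write a, move →, go to p1
p1 | bbbba[b]bb___   read b → write b, move →, go to p0
p0 | bbbbab[b]b___   read b → write b, move →, go to p0
p0 | bbbbabb[b]___   read b → write b, move →, go to p0
p0 | bbbbabbb[_]__   read _ → write a, move ←, go to p2
p2 | bbbbabb[b]a__   read b → write a, move ←, go to p1
p1 | bbbbab[b]aa__   read b → write b, move →, go to p0
p0 | bbbbabb[a]a__   read a → write _, move ←, go to p3
p3 | bbbbab[b]_a__   read b → write b, move →, go to p3
p3 | bbbbabb[_]a__   read _ → write b, move →, go to p2
p2 | bbbbabbb[a]__   read a → write a, move →, go to p1
p1 | bbbbabbba[_]_   read _ → write a, move →, go to p2
p2 | bbbbabbbaa[_]   read _ → write _, move ←, go to p3
p3 | bbbbabbba[a]_   read a → write b, move ←, go to pH
pH | bbbbabbb[a]b_
M halts after 29 transitions.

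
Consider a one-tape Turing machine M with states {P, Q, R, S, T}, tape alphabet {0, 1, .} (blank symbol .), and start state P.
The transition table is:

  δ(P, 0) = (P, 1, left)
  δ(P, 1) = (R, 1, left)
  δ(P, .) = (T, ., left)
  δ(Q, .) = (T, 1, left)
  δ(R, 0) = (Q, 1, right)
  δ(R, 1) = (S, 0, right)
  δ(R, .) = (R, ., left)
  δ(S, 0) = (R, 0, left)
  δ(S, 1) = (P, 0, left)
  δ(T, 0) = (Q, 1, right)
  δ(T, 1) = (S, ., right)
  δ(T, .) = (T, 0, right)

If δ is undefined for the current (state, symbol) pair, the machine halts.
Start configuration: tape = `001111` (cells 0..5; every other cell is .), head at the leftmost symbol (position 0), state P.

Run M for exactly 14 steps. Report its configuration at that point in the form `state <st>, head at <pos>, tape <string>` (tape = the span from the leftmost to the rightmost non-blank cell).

state T, head at -2, tape 11001111

state=P head=0 tape=..[0]01111   (P,0)→(P,1,left)
state=P head=-1 tape=.[.]101111   (P,.)→(T,.,left)
state=T head=-2 tape=[.].101111   (T,.)→(T,0,right)
state=T head=-1 tape=0[.]101111   (T,.)→(T,0,right)
state=T head=0 tape=00[1]01111   (T,1)→(S,.,right)
state=S head=1 tape=00.[0]1111   (S,0)→(R,0,left)
state=R head=0 tape=00[.]01111   (R,.)→(R,.,left)
state=R head=-1 tape=0[0].01111   (R,0)→(Q,1,right)
state=Q head=0 tape=01[.]01111   (Q,.)→(T,1,left)
state=T head=-1 tape=0[1]101111   (T,1)→(S,.,right)
state=S head=0 tape=0.[1]01111   (S,1)→(P,0,left)
state=P head=-1 tape=0[.]001111   (P,.)→(T,.,left)
state=T head=-2 tape=[0].001111   (T,0)→(Q,1,right)
state=Q head=-1 tape=1[.]001111   (Q,.)→(T,1,left)
state=T head=-2 tape=[1]1001111
After 14 steps: state T, head at -2, tape 11001111.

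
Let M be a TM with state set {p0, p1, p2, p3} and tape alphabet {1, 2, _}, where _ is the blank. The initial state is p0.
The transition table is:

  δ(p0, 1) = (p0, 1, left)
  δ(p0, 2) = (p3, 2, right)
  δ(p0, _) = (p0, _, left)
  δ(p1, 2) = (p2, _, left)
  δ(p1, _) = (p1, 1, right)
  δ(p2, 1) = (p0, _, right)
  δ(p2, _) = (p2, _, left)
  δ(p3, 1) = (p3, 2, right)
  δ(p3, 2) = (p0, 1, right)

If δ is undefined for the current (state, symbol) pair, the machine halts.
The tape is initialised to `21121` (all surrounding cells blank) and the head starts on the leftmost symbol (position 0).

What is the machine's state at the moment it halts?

p0 | [2]1121_   read 2 → write 2, move right, go to p3
p3 | 2[1]121_   read 1 → write 2, move right, go to p3
p3 | 22[1]21_   read 1 → write 2, move right, go to p3
p3 | 222[2]1_   read 2 → write 1, move right, go to p0
p0 | 2221[1]_   read 1 → write 1, move left, go to p0
p0 | 222[1]1_   read 1 → write 1, move left, go to p0
p0 | 22[2]11_   read 2 → write 2, move right, go to p3
p3 | 222[1]1_   read 1 → write 2, move right, go to p3
p3 | 2222[1]_   read 1 → write 2, move right, go to p3
p3 | 22222[_]
No transition is defined for (p3, _); M halts in state p3.

p3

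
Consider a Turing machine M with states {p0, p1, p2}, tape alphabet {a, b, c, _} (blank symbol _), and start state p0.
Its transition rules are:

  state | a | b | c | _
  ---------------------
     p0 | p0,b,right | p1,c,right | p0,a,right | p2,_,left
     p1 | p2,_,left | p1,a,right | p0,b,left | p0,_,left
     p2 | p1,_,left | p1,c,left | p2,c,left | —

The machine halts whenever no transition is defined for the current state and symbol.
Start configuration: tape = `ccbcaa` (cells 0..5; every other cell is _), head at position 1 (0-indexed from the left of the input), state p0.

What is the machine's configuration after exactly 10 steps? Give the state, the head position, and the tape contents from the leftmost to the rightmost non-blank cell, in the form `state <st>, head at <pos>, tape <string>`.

state p2, head at -1, tape c__c_a

state=p0 head=1 tape=_c[c]bcaa   (p0,c)→(p0,a,right)
state=p0 head=2 tape=_ca[b]caa   (p0,b)→(p1,c,right)
state=p1 head=3 tape=_cac[c]aa   (p1,c)→(p0,b,left)
state=p0 head=2 tape=_ca[c]baa   (p0,c)→(p0,a,right)
state=p0 head=3 tape=_caa[b]aa   (p0,b)→(p1,c,right)
state=p1 head=4 tape=_caac[a]a   (p1,a)→(p2,_,left)
state=p2 head=3 tape=_caa[c]_a   (p2,c)→(p2,c,left)
state=p2 head=2 tape=_ca[a]c_a   (p2,a)→(p1,_,left)
state=p1 head=1 tape=_c[a]_c_a   (p1,a)→(p2,_,left)
state=p2 head=0 tape=_[c]__c_a   (p2,c)→(p2,c,left)
state=p2 head=-1 tape=[_]c__c_a
After 10 steps: state p2, head at -1, tape c__c_a.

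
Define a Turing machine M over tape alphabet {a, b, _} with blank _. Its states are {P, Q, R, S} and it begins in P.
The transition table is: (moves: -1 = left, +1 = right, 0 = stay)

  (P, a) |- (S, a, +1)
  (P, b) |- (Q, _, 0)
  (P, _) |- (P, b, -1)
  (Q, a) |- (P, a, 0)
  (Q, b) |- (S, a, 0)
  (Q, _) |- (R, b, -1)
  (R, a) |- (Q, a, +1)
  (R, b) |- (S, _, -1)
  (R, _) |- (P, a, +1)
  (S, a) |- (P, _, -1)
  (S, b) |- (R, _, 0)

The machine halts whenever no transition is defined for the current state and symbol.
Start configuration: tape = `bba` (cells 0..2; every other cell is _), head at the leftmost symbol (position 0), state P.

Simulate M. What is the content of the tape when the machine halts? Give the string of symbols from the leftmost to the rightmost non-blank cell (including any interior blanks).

state=P head=0 tape=_[b]ba   (P,b)→(Q,_,0)
state=Q head=0 tape=_[_]ba   (Q,_)→(R,b,-1)
state=R head=-1 tape=[_]bba   (R,_)→(P,a,+1)
state=P head=0 tape=a[b]ba   (P,b)→(Q,_,0)
state=Q head=0 tape=a[_]ba   (Q,_)→(R,b,-1)
state=R head=-1 tape=[a]bba   (R,a)→(Q,a,+1)
state=Q head=0 tape=a[b]ba   (Q,b)→(S,a,0)
state=S head=0 tape=a[a]ba   (S,a)→(P,_,-1)
state=P head=-1 tape=[a]_ba   (P,a)→(S,a,+1)
state=S head=0 tape=a[_]ba
The non-blank tape span at halt is a_ba.

a_ba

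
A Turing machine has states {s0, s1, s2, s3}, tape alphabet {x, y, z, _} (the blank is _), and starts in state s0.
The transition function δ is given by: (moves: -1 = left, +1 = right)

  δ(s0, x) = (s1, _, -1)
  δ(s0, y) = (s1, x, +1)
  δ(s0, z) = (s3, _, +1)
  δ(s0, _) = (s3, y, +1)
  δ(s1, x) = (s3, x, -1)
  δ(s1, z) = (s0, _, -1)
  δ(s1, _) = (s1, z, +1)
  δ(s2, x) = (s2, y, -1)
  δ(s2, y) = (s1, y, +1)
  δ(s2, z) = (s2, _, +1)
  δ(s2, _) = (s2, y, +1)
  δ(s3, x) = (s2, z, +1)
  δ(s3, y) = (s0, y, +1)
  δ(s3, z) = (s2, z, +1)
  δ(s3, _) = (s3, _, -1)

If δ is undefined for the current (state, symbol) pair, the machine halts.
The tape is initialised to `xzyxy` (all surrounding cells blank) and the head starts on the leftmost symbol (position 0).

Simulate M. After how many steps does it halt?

14

state=s0 head=0 tape=_[x]zyxy   (s0,x)→(s1,_,-1)
state=s1 head=-1 tape=[_]_zyxy   (s1,_)→(s1,z,+1)
state=s1 head=0 tape=z[_]zyxy   (s1,_)→(s1,z,+1)
state=s1 head=1 tape=zz[z]yxy   (s1,z)→(s0,_,-1)
state=s0 head=0 tape=z[z]_yxy   (s0,z)→(s3,_,+1)
state=s3 head=1 tape=z_[_]yxy   (s3,_)→(s3,_,-1)
state=s3 head=0 tape=z[_]_yxy   (s3,_)→(s3,_,-1)
state=s3 head=-1 tape=[z]__yxy   (s3,z)→(s2,z,+1)
state=s2 head=0 tape=z[_]_yxy   (s2,_)→(s2,y,+1)
state=s2 head=1 tape=zy[_]yxy   (s2,_)→(s2,y,+1)
state=s2 head=2 tape=zyy[y]xy   (s2,y)→(s1,y,+1)
state=s1 head=3 tape=zyyy[x]y   (s1,x)→(s3,x,-1)
state=s3 head=2 tape=zyy[y]xy   (s3,y)→(s0,y,+1)
state=s0 head=3 tape=zyyy[x]y   (s0,x)→(s1,_,-1)
state=s1 head=2 tape=zyy[y]_y
M halts after 14 transitions.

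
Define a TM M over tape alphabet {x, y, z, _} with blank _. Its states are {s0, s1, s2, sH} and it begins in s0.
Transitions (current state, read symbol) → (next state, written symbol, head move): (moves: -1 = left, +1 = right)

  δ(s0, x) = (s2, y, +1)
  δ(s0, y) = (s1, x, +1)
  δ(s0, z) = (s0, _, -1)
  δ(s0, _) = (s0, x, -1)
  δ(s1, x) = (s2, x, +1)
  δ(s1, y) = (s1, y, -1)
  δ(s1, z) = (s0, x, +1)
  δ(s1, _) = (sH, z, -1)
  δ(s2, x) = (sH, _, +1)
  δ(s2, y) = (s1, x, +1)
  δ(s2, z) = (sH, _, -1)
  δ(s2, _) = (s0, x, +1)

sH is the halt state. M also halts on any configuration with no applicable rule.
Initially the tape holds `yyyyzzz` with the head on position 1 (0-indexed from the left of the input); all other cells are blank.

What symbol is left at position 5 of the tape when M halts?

s0 | y[y]yyzzz__   read y → write x, move +1, go to s1
s1 | yx[y]yzzz__   read y → write y, move -1, go to s1
s1 | y[x]yyzzz__   read x → write x, move +1, go to s2
s2 | yx[y]yzzz__   read y → write x, move +1, go to s1
s1 | yxx[y]zzz__   read y → write y, move -1, go to s1
s1 | yx[x]yzzz__   read x → write x, move +1, go to s2
s2 | yxx[y]zzz__   read y → write x, move +1, go to s1
s1 | yxxx[z]zz__   read z → write x, move +1, go to s0
s0 | yxxxx[z]z__   read z → write _, move -1, go to s0
s0 | yxxx[x]_z__   read x → write y, move +1, go to s2
s2 | yxxxy[_]z__   read _ → write x, move +1, go to s0
s0 | yxxxyx[z]__   read z → write _, move -1, go to s0
s0 | yxxxy[x]___   read x → write y, move +1, go to s2
s2 | yxxxyy[_]__   read _ → write x, move +1, go to s0
s0 | yxxxyyx[_]_   read _ → write x, move -1, go to s0
s0 | yxxxyy[x]x_   read x → write y, move +1, go to s2
s2 | yxxxyyy[x]_   read x → write _, move +1, go to sH
sH | yxxxyyy_[_]
Cell 5 holds y when M halts.

y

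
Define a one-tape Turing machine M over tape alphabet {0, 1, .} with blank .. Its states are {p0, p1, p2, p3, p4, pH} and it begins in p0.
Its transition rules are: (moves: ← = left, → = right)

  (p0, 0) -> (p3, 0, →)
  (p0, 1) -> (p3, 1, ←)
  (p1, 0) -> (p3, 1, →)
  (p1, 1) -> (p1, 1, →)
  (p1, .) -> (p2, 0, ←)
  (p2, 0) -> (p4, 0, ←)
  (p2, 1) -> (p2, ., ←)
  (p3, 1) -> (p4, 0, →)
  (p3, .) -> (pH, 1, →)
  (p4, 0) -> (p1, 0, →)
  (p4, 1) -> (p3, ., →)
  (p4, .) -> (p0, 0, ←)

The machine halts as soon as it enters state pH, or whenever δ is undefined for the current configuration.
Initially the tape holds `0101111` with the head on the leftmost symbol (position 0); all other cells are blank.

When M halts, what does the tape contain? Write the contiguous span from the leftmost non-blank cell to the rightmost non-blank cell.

p0 | [0]101111.   read 0 → write 0, move →, go to p3
p3 | 0[1]01111.   read 1 → write 0, move →, go to p4
p4 | 00[0]1111.   read 0 → write 0, move →, go to p1
p1 | 000[1]111.   read 1 → write 1, move →, go to p1
p1 | 0001[1]11.   read 1 → write 1, move →, go to p1
p1 | 00011[1]1.   read 1 → write 1, move →, go to p1
p1 | 000111[1].   read 1 → write 1, move →, go to p1
p1 | 0001111[.]   read . → write 0, move ←, go to p2
p2 | 000111[1]0   read 1 → write ., move ←, go to p2
p2 | 00011[1].0   read 1 → write ., move ←, go to p2
p2 | 0001[1]..0   read 1 → write ., move ←, go to p2
p2 | 000[1]...0   read 1 → write ., move ←, go to p2
p2 | 00[0]....0   read 0 → write 0, move ←, go to p4
p4 | 0[0]0....0   read 0 → write 0, move →, go to p1
p1 | 00[0]....0   read 0 → write 1, move →, go to p3
p3 | 001[.]...0   read . → write 1, move →, go to pH
pH | 0011[.]..0
The non-blank tape span at halt is 0011...0.

0011...0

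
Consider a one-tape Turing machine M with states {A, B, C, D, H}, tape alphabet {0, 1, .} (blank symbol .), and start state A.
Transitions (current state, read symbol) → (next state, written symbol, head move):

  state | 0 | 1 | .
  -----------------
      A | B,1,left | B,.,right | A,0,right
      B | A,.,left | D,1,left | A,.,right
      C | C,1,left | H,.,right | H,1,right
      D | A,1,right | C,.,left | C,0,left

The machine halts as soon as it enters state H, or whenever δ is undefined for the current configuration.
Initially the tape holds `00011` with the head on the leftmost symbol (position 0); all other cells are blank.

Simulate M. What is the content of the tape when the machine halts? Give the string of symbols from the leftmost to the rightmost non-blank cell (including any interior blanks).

1011

A | .[0]0011   read 0 → write 1, move left, go to B
B | [.]10011   read . → write ., move right, go to A
A | .[1]0011   read 1 → write ., move right, go to B
B | ..[0]011   read 0 → write ., move left, go to A
A | .[.].011   read . → write 0, move right, go to A
A | .0[.]011   read . → write 0, move right, go to A
A | .00[0]11   read 0 → write 1, move left, go to B
B | .0[0]111   read 0 → write ., move left, go to A
A | .[0].111   read 0 → write 1, move left, go to B
B | [.]1.111   read . → write ., move right, go to A
A | .[1].111   read 1 → write ., move right, go to B
B | ..[.]111   read . → write ., move right, go to A
A | ...[1]11   read 1 → write ., move right, go to B
B | ....[1]1   read 1 → write 1, move left, go to D
D | ...[.]11   read . → write 0, move left, go to C
C | ..[.]011   read . → write 1, move right, go to H
H | ..1[0]11
The non-blank tape span at halt is 1011.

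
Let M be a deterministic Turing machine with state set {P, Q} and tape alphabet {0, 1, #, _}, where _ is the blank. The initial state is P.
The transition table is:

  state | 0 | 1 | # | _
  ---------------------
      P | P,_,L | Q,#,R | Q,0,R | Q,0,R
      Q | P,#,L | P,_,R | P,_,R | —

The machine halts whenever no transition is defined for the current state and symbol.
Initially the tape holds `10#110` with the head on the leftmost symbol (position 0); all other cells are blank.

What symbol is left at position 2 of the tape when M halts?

P | [1]0#110__   read 1 → write #, move R, go to Q
Q | #[0]#110__   read 0 → write #, move L, go to P
P | [#]##110__   read # → write 0, move R, go to Q
Q | 0[#]#110__   read # → write _, move R, go to P
P | 0_[#]110__   read # → write 0, move R, go to Q
Q | 0_0[1]10__   read 1 → write _, move R, go to P
P | 0_0_[1]0__   read 1 → write #, move R, go to Q
Q | 0_0_#[0]__   read 0 → write #, move L, go to P
P | 0_0_[#]#__   read # → write 0, move R, go to Q
Q | 0_0_0[#]__   read # → write _, move R, go to P
P | 0_0_0_[_]_   read _ → write 0, move R, go to Q
Q | 0_0_0_0[_]
Cell 2 holds 0 when M halts.

0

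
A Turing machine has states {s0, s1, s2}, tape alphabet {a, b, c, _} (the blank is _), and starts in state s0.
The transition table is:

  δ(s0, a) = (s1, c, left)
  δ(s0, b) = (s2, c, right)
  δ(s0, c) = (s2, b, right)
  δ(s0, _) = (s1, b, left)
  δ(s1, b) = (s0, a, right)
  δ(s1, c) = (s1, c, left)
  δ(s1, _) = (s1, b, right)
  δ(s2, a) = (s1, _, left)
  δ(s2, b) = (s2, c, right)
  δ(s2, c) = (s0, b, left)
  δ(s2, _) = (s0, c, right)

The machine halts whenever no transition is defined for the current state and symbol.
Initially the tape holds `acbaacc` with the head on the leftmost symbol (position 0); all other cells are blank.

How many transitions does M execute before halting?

s0 | _[a]cbaacc   read a → write c, move left, go to s1
s1 | [_]ccbaacc   read _ → write b, move right, go to s1
s1 | b[c]cbaacc   read c → write c, move left, go to s1
s1 | [b]ccbaacc   read b → write a, move right, go to s0
s0 | a[c]cbaacc   read c → write b, move right, go to s2
s2 | ab[c]baacc   read c → write b, move left, go to s0
s0 | a[b]bbaacc   read b → write c, move right, go to s2
s2 | ac[b]baacc   read b → write c, move right, go to s2
s2 | acc[b]aacc   read b → write c, move right, go to s2
s2 | accc[a]acc   read a → write _, move left, go to s1
s1 | acc[c]_acc   read c → write c, move left, go to s1
s1 | ac[c]c_acc   read c → write c, move left, go to s1
s1 | a[c]cc_acc   read c → write c, move left, go to s1
s1 | [a]ccc_acc
M halts after 13 transitions.

13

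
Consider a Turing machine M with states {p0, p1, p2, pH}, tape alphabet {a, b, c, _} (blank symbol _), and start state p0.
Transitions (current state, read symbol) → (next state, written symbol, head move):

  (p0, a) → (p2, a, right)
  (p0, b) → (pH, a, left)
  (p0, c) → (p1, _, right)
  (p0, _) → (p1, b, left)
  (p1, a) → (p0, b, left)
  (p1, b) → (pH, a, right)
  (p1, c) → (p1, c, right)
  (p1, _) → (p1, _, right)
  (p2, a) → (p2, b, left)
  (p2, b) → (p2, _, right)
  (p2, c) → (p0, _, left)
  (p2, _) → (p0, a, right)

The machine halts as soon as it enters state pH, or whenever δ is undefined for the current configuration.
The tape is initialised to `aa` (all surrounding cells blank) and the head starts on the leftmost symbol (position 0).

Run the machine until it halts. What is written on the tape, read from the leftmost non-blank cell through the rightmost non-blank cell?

aab

p0 | _[a]a   read a → write a, move right, go to p2
p2 | _a[a]   read a → write b, move left, go to p2
p2 | _[a]b   read a → write b, move left, go to p2
p2 | [_]bb   read _ → write a, move right, go to p0
p0 | a[b]b   read b → write a, move left, go to pH
pH | [a]ab
The non-blank tape span at halt is aab.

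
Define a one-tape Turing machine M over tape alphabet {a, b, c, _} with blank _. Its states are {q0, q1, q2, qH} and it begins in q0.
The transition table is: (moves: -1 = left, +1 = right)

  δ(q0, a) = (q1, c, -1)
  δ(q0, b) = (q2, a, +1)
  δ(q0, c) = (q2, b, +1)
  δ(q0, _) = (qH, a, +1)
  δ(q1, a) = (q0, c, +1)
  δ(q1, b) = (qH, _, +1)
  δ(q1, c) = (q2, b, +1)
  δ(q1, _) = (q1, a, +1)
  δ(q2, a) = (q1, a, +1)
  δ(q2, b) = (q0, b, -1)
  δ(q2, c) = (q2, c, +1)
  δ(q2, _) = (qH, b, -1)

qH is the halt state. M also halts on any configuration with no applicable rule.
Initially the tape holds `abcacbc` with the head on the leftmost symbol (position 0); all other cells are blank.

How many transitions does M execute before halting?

22

state=q0 head=0 tape=_[a]bcacbc   (q0,a)→(q1,c,-1)
state=q1 head=-1 tape=[_]cbcacbc   (q1,_)→(q1,a,+1)
state=q1 head=0 tape=a[c]bcacbc   (q1,c)→(q2,b,+1)
state=q2 head=1 tape=ab[b]cacbc   (q2,b)→(q0,b,-1)
state=q0 head=0 tape=a[b]bcacbc   (q0,b)→(q2,a,+1)
state=q2 head=1 tape=aa[b]cacbc   (q2,b)→(q0,b,-1)
state=q0 head=0 tape=a[a]bcacbc   (q0,a)→(q1,c,-1)
state=q1 head=-1 tape=[a]cbcacbc   (q1,a)→(q0,c,+1)
state=q0 head=0 tape=c[c]bcacbc   (q0,c)→(q2,b,+1)
state=q2 head=1 tape=cb[b]cacbc   (q2,b)→(q0,b,-1)
state=q0 head=0 tape=c[b]bcacbc   (q0,b)→(q2,a,+1)
state=q2 head=1 tape=ca[b]cacbc   (q2,b)→(q0,b,-1)
state=q0 head=0 tape=c[a]bcacbc   (q0,a)→(q1,c,-1)
state=q1 head=-1 tape=[c]cbcacbc   (q1,c)→(q2,b,+1)
state=q2 head=0 tape=b[c]bcacbc   (q2,c)→(q2,c,+1)
state=q2 head=1 tape=bc[b]cacbc   (q2,b)→(q0,b,-1)
state=q0 head=0 tape=b[c]bcacbc   (q0,c)→(q2,b,+1)
state=q2 head=1 tape=bb[b]cacbc   (q2,b)→(q0,b,-1)
state=q0 head=0 tape=b[b]bcacbc   (q0,b)→(q2,a,+1)
state=q2 head=1 tape=ba[b]cacbc   (q2,b)→(q0,b,-1)
state=q0 head=0 tape=b[a]bcacbc   (q0,a)→(q1,c,-1)
state=q1 head=-1 tape=[b]cbcacbc   (q1,b)→(qH,_,+1)
state=qH head=0 tape=_[c]bcacbc
M halts after 22 transitions.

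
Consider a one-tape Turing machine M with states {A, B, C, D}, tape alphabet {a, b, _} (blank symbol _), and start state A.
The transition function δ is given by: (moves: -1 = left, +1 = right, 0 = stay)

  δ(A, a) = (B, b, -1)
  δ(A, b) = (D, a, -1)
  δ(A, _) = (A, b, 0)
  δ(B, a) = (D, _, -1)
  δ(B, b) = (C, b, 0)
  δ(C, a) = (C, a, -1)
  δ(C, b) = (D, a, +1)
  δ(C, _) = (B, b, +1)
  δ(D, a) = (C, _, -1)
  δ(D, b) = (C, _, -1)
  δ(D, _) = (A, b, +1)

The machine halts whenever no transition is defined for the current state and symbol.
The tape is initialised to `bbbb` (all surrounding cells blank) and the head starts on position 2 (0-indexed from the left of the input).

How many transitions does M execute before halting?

14

A | __bb[b]b   read b → write a, move -1, go to D
D | __b[b]ab   read b → write _, move -1, go to C
C | __[b]_ab   read b → write a, move +1, go to D
D | __a[_]ab   read _ → write b, move +1, go to A
A | __ab[a]b   read a → write b, move -1, go to B
B | __a[b]bb   read b → write b, move 0, go to C
C | __a[b]bb   read b → write a, move +1, go to D
D | __aa[b]b   read b → write _, move -1, go to C
C | __a[a]_b   read a → write a, move -1, go to C
C | __[a]a_b   read a → write a, move -1, go to C
C | _[_]aa_b   read _ → write b, move +1, go to B
B | _b[a]a_b   read a → write _, move -1, go to D
D | _[b]_a_b   read b → write _, move -1, go to C
C | [_]__a_b   read _ → write b, move +1, go to B
B | b[_]_a_b
M halts after 14 transitions.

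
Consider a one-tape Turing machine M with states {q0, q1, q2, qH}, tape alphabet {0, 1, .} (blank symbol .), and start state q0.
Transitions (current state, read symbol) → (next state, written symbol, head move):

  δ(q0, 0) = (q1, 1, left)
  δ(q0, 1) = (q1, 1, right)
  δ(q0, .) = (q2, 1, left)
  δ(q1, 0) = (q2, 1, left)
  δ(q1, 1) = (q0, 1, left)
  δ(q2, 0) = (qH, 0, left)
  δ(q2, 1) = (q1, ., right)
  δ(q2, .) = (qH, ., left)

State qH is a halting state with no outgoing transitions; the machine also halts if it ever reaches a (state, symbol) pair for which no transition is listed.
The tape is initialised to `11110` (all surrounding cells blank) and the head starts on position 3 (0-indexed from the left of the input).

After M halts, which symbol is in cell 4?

q0 | ..111[1]0   read 1 → write 1, move right, go to q1
q1 | ..1111[0]   read 0 → write 1, move left, go to q2
q2 | ..111[1]1   read 1 → write ., move right, go to q1
q1 | ..111.[1]   read 1 → write 1, move left, go to q0
q0 | ..111[.]1   read . → write 1, move left, go to q2
q2 | ..11[1]11   read 1 → write ., move right, go to q1
q1 | ..11.[1]1   read 1 → write 1, move left, go to q0
q0 | ..11[.]11   read . → write 1, move left, go to q2
q2 | ..1[1]111   read 1 → write ., move right, go to q1
q1 | ..1.[1]11   read 1 → write 1, move left, go to q0
q0 | ..1[.]111   read . → write 1, move left, go to q2
q2 | ..[1]1111   read 1 → write ., move right, go to q1
q1 | ...[1]111   read 1 → write 1, move left, go to q0
q0 | ..[.]1111   read . → write 1, move left, go to q2
q2 | .[.]11111   read . → write ., move left, go to qH
qH | [.].11111
Cell 4 holds 1 when M halts.

1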